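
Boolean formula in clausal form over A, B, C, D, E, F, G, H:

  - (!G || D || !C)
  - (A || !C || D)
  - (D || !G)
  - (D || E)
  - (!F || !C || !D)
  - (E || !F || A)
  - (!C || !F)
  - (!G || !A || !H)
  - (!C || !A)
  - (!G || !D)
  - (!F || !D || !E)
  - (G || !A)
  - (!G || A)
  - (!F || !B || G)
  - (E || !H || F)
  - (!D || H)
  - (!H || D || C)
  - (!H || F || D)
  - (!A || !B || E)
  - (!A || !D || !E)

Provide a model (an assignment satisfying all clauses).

A=F, B=F, C=F, D=F, E=T, F=T, G=F, H=F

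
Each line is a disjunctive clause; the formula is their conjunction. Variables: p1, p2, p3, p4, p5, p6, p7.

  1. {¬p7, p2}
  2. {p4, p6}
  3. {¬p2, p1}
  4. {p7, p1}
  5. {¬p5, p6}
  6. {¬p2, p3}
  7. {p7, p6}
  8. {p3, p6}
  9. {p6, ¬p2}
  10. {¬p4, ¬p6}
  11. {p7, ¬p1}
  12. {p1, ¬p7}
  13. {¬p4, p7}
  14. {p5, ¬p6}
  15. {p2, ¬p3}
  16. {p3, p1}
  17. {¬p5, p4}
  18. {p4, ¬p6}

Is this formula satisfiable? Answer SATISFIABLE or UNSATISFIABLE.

p6 = True:
  propagation gives p4=False; an empty clause results — contradiction.
p6 = False:
  propagation gives p4=True, p5=False, p7=True, p2=True; an empty clause results — contradiction.
Every branch closes, so no satisfying assignment exists.

UNSATISFIABLE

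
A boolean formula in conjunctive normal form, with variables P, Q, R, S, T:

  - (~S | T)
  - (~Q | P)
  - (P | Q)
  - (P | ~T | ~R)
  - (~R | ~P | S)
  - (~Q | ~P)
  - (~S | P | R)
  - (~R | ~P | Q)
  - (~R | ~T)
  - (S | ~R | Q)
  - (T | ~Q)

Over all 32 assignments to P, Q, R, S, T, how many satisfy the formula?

The models are:
  P=T Q=F R=F S=F T=F
  P=T Q=F R=F S=F T=T
  P=T Q=F R=F S=T T=T
Count: 3.

3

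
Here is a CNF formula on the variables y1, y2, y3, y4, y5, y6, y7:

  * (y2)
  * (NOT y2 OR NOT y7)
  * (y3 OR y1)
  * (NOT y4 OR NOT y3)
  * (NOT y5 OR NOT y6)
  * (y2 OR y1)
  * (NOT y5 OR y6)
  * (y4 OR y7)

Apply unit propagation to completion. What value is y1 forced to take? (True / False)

(y2) is a unit clause: y2 = True.
(NOT y7 OR NOT y2): since y2 = True, the clause reduces to (NOT y7). y7 = False.
(y4 OR y7): since y7 = False, the clause reduces to (y4). y4 = True.
From (NOT y4 OR NOT y3) and y4 = True: y3 = False.
From (y1 OR y3) and y3 = False: y1 = True.

True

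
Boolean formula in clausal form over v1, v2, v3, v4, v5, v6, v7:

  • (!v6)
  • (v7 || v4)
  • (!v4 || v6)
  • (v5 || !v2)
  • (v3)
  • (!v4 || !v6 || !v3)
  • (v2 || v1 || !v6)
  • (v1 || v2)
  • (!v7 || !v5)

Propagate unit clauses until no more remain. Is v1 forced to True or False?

True

(!v6) is a unit clause: v6 = False.
(v6 || !v4): since v6 = False, the clause reduces to (!v4). v4 = False.
(v4 || v7): since v4 = False, the clause reduces to (v7). v7 = True.
(v3) is a unit clause: v3 = True.
(!v7 || !v5): since v7 = True, the clause reduces to (!v5). v5 = False.
(v5 || !v2): since v5 = False, the clause reduces to (!v2). v2 = False.
(v2 || v1): since v2 = False, the clause reduces to (v1). v1 = True.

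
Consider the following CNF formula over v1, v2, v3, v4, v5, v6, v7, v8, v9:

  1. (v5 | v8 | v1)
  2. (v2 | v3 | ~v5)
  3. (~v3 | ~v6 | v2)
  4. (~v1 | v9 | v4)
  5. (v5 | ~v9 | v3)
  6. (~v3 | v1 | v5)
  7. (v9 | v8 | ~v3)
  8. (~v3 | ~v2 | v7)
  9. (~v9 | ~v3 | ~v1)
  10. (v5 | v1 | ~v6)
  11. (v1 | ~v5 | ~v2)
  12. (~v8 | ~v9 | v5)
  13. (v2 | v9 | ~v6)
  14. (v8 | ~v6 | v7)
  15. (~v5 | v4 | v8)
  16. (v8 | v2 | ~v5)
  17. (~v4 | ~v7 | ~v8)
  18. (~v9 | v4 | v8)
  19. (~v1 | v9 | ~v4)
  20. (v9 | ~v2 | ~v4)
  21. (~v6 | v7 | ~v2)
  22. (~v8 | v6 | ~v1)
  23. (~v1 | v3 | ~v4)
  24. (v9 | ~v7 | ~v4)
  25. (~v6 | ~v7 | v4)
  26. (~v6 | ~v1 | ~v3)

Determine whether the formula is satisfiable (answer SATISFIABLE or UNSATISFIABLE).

Branch on v1: take v1 = False.
Branch on v2: take v2 = False.
The remaining clauses are satisfied by v3 = True, v4 = True, v5 = True, v6 = False, v7 = False, v8 = True, v9 = False.
Every clause has at least one true literal under this assignment.
So v1 = False, v2 = False, v3 = True, v4 = True, v5 = True, v6 = False, v7 = False, v8 = True, v9 = False is a satisfying assignment.

SATISFIABLE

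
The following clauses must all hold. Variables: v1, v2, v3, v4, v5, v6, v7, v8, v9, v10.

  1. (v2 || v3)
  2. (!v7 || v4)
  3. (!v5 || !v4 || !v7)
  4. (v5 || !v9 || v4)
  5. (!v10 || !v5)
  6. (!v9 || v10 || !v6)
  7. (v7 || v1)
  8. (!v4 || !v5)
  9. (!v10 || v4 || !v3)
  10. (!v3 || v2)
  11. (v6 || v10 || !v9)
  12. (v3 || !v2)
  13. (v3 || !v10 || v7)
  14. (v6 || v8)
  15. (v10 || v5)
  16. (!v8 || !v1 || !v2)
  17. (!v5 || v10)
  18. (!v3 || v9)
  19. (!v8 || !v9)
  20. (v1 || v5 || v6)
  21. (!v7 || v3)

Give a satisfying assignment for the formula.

Branch on v1: take v1 = True.
Branch on v2: take v2 = True.
  then v3 is forced to True.
  then v8 is forced to False.
  then v6 is forced to True.
  then v9 is forced to True.
  then v10 is forced to True.
  then v5 is forced to False.
  then v4 is forced to True.
v7 is now unconstrained; take v7 = False.

v1=True, v2=True, v3=True, v4=True, v5=False, v6=True, v7=False, v8=False, v9=True, v10=True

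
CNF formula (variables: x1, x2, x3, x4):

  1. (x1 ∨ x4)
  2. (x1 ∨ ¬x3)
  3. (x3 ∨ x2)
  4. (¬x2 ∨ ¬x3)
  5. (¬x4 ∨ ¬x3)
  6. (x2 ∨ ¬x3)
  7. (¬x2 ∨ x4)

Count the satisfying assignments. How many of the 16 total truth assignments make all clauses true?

Satisfying assignments:
  x1=F x2=T x3=F x4=T
  x1=T x2=T x3=F x4=T
Count: 2.

2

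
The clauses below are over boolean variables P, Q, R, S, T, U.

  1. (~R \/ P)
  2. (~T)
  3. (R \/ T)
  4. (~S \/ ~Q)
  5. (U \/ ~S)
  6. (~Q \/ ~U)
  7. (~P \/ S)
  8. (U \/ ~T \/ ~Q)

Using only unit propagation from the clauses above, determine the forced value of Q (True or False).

False

(~T) stands alone — T = False.
In (T \/ R), T is now false; R must hold, so R = True.
In (P \/ ~R), ~R is now false; P must hold, so P = True.
From (~P \/ S) and P = True: S = True.
In (~Q \/ ~S), ~S is now false; ~Q must hold, so Q = False.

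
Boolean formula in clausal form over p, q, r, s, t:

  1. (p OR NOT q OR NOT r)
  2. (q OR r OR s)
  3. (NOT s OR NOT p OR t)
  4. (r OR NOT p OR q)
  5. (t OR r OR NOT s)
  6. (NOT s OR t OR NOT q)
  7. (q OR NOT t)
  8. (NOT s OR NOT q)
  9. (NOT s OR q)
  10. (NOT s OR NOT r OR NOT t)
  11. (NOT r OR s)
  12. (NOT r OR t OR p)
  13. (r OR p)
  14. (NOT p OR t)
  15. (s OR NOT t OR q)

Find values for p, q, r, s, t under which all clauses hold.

Branch on p: take p = True.
  then t is forced to True.
  then q is forced to True.
  then s is forced to False.
  then r is forced to False.

p = True, q = True, r = False, s = False, t = True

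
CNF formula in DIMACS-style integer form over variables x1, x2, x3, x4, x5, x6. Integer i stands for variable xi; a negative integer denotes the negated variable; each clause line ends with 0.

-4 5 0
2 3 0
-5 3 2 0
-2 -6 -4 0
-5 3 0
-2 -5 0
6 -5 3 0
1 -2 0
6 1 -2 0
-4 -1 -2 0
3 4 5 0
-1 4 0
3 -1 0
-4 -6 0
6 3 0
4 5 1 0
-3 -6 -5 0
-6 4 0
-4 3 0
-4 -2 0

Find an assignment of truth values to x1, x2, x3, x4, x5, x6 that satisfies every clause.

Branch on x1: take x1 = False.
  then x2 is forced to False.
  then x3 is forced to True.
For the remaining variables, x4 = True, x5 = True, x6 = False works.
Every clause has at least one true literal under this assignment.

x1=0, x2=0, x3=1, x4=1, x5=1, x6=0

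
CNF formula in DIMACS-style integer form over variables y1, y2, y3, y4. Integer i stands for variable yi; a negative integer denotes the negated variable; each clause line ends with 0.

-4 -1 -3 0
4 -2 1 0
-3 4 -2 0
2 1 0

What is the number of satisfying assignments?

7

Satisfying assignments:
  y1=F y2=T y3=F y4=T
  y1=F y2=T y3=T y4=T
  y1=T y2=F y3=F y4=F
  y1=T y2=F y3=F y4=T
  y1=T y2=F y3=T y4=F
  y1=T y2=T y3=F y4=F
  y1=T y2=T y3=F y4=T
That's 7 in total.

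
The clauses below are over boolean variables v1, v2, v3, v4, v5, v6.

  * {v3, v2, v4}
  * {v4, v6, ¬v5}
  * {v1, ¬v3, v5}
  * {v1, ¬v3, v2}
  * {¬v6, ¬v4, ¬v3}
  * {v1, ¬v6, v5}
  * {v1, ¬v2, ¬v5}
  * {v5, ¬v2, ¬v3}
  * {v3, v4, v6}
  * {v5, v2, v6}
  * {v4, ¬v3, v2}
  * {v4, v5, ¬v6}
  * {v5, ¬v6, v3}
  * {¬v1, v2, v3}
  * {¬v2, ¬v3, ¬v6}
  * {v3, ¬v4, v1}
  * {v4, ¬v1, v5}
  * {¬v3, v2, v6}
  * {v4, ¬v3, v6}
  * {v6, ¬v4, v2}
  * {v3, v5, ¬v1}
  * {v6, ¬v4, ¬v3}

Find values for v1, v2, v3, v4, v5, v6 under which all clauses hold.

v1=T, v2=T, v3=F, v4=T, v5=T, v6=F

Try v1 = True.
Try v2 = True.
Set v3 = False and propagate.
  then v5 is forced to True.
For the remaining variables, v4 = True, v6 = False works.
Every clause has at least one true literal under this assignment.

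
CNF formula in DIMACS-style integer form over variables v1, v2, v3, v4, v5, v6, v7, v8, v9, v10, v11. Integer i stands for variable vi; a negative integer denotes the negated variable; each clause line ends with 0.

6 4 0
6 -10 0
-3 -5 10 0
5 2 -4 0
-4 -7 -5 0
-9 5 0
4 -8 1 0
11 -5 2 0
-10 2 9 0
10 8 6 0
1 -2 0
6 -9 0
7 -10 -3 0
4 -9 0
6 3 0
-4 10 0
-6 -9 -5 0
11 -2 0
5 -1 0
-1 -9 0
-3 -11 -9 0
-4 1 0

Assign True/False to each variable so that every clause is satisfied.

v1 = 1, v2 = 1, v3 = 0, v4 = 0, v5 = 1, v6 = 1, v7 = 0, v8 = 1, v9 = 0, v10 = 1, v11 = 1

Check each clause:
  1. {v4, v6} — v6 is true.
  2. {¬v10, v6} — v6 is true.
  3. {¬v5, v10, ¬v3} — v10 is true.
  4. {v2, ¬v4, v5} — v2 is true.
  5. {¬v4, ¬v7, ¬v5} — ¬v7 is true.
  6. {v5, ¬v9} — v5 is true.
  7. {¬v8, v4, v1} — v1 is true.
  8. {v11, ¬v5, v2} — v2 is true.
  9. {¬v10, v2, v9} — v2 is true.
  10. {v8, v10, v6} — v8 is true.
  11. {v1, ¬v2} — v1 is true.
  12. {¬v9, v6} — v6 is true.
  13. {¬v3, ¬v10, v7} — ¬v3 is true.
  14. {¬v9, v4} — ¬v9 is true.
  15. {v3, v6} — v6 is true.
  16. {v10, ¬v4} — v10 is true.
  17. {¬v5, ¬v9, ¬v6} — ¬v9 is true.
  18. {¬v2, v11} — v11 is true.
  19. {¬v1, v5} — v5 is true.
  20. {¬v9, ¬v1} — ¬v9 is true.
  21. {¬v11, ¬v9, ¬v3} — ¬v3 is true.
  22. {v1, ¬v4} — v1 is true.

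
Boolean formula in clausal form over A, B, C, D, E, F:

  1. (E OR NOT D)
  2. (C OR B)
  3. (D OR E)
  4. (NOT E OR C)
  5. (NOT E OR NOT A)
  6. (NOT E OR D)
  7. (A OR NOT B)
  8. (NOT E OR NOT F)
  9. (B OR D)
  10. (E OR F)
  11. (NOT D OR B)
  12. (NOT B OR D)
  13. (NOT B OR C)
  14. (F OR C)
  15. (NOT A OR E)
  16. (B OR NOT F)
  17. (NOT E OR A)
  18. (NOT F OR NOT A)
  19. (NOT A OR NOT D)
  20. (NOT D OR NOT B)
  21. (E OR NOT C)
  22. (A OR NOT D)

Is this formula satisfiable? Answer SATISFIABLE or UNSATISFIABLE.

E = True:
  propagation gives C=True, A=False; an empty clause results — contradiction.
E = False:
  propagation gives D=False; an empty clause results — contradiction.
Every branch closes, so no satisfying assignment exists.

UNSATISFIABLE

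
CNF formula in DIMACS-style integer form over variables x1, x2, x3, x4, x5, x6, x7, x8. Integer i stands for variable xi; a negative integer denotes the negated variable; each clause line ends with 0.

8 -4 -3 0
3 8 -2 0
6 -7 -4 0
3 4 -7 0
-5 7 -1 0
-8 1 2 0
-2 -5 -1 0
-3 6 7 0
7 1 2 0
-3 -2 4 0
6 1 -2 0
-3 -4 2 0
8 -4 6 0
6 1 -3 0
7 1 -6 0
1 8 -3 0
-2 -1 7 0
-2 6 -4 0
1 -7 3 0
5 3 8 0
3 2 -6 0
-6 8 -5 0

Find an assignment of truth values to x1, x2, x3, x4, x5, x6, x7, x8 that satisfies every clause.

Branch on x1: take x1 = True.
The remaining clauses are satisfied by x2 = False, x3 = True, x4 = False, x5 = True, x6 = False, x7 = True, x8 = True.

x1=1, x2=0, x3=1, x4=0, x5=1, x6=0, x7=1, x8=1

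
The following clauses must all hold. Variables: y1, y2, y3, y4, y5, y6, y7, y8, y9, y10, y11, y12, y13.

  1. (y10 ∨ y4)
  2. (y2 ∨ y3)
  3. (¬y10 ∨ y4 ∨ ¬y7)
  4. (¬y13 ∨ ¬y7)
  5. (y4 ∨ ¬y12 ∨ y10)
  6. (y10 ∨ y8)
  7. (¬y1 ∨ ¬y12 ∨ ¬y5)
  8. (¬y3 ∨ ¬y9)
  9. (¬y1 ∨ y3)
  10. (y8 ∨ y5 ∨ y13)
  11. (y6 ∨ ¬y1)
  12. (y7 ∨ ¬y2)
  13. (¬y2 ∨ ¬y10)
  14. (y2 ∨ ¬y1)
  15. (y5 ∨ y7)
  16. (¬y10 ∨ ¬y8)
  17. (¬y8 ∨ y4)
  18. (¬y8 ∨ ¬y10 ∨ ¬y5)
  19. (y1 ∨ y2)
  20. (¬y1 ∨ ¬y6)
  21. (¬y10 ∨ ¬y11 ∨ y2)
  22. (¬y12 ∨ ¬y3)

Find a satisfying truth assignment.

Pure literal: y4 appears only positively; assign y4 = True.
Branch on y1: take y1 = False.
  then y2 is forced to True.
  then y7 is forced to True.
  then y13 is forced to False.
  then y10 is forced to False.
  then y8 is forced to True.
Set y3 = False and propagate.
y5, y6, y9, y11, y12 are now unconstrained; take y5 = True, y6 = False, y9 = True, y11 = True, y12 = True.

y1 = F  y2 = T  y3 = F  y4 = T  y5 = T  y6 = F  y7 = T  y8 = T  y9 = T  y10 = F  y11 = T  y12 = T  y13 = F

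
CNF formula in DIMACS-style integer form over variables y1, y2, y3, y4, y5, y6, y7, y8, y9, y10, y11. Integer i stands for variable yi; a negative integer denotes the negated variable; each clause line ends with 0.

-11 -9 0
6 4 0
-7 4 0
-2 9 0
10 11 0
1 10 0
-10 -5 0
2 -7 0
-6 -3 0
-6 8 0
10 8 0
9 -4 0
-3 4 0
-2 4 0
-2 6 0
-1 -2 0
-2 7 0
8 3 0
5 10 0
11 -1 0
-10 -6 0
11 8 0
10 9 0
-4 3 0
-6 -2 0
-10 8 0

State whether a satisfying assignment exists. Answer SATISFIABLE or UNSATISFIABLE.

SATISFIABLE

y8 occurs only positively in the remaining clauses — set y8 = True.
Set y1 = False and propagate.
  then y10 is forced to True.
  then y5 is forced to False.
  then y6 is forced to False.
  then y4 is forced to True.
  then y9 is forced to True.
  then y11 is forced to False.
  then y2 is forced to False.
  then y7 is forced to False.
  then y3 is forced to True.
Every clause has at least one true literal under this assignment.
So y1=False, y2=False, y3=True, y4=True, y5=False, y6=False, y7=False, y8=True, y9=True, y10=True, y11=False is a satisfying assignment.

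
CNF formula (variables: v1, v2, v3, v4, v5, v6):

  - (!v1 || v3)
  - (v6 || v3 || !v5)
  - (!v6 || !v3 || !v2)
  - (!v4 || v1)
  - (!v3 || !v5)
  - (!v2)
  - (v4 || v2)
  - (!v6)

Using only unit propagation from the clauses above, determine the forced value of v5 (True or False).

False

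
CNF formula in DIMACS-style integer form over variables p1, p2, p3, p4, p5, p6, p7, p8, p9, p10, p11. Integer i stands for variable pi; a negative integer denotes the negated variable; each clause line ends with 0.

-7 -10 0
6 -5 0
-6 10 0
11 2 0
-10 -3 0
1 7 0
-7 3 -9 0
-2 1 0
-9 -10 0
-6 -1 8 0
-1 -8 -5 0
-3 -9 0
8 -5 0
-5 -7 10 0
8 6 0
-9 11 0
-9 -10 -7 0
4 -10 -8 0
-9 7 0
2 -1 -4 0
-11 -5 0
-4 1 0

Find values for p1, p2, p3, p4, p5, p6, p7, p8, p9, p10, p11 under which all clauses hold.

p1=True, p2=True, p3=True, p4=False, p5=False, p6=False, p7=True, p8=True, p9=False, p10=False, p11=True

Check each clause:
  1. (NOT p10 OR NOT p7) — NOT p10 is true.
  2. (NOT p5 OR p6) — NOT p5 is true.
  3. (NOT p6 OR p10) — NOT p6 is true.
  4. (p2 OR p11) — p2 is true.
  5. (NOT p10 OR NOT p3) — NOT p10 is true.
  6. (p1 OR p7) — p1 is true.
  7. (p3 OR NOT p7 OR NOT p9) — p3 is true.
  8. (p1 OR NOT p2) — p1 is true.
  9. (NOT p10 OR NOT p9) — NOT p10 is true.
  10. (NOT p6 OR NOT p1 OR p8) — p8 is true.
  11. (NOT p8 OR NOT p1 OR NOT p5) — NOT p5 is true.
  12. (NOT p9 OR NOT p3) — NOT p9 is true.
  13. (p8 OR NOT p5) — p8 is true.
  14. (NOT p5 OR NOT p7 OR p10) — NOT p5 is true.
  15. (p8 OR p6) — p8 is true.
  16. (p11 OR NOT p9) — p11 is true.
  17. (NOT p9 OR NOT p10 OR NOT p7) — NOT p10 is true.
  18. (NOT p8 OR p4 OR NOT p10) — NOT p10 is true.
  19. (NOT p9 OR p7) — NOT p9 is true.
  20. (NOT p4 OR p2 OR NOT p1) — p2 is true.
  21. (NOT p11 OR NOT p5) — NOT p5 is true.
  22. (p1 OR NOT p4) — p1 is true.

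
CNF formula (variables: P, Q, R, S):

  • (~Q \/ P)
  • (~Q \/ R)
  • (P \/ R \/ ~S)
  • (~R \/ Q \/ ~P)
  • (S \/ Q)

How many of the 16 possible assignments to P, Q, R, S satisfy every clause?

Satisfying assignments:
  P=F Q=F R=T S=T
  P=T Q=F R=F S=T
  P=T Q=T R=T S=F
  P=T Q=T R=T S=T
That's 4 in total.

4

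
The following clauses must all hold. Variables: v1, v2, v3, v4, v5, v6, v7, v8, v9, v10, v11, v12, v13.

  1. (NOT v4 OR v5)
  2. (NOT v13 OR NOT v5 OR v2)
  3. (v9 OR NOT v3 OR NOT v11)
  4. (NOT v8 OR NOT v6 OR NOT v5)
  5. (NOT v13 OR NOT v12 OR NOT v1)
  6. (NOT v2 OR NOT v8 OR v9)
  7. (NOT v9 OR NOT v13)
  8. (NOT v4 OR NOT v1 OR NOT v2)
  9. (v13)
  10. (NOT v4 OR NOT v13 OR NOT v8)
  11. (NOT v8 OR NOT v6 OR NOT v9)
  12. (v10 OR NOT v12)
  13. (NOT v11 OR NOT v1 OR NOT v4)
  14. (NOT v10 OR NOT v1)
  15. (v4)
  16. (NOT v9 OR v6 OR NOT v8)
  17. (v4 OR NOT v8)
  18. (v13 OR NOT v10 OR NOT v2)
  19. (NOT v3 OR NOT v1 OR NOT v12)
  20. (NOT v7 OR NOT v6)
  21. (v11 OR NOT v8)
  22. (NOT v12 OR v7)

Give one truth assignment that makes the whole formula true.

v1=False, v2=True, v3=False, v4=True, v5=True, v6=False, v7=True, v8=False, v9=False, v10=True, v11=True, v12=True, v13=True

(v13) is a unit clause, so v13 = True.
The clause (NOT v9) is unit: v9 must be False.
The clause (v4) is unit: v4 must be True.
Unit propagation: (v5) forces v5 = True.
Unit propagation: (v2) forces v2 = True.
(NOT v8) is a unit clause, so v8 = False.
The clause (NOT v1) is unit: v1 must be False.
Pure literal: v3 appears only negated; assign v3 = False.
Pure literal: v6 appears only negated; assign v6 = False.
Set v7 = True and propagate.
Try v10 = True.
v11, v12 are now unconstrained; take v11 = True, v12 = True.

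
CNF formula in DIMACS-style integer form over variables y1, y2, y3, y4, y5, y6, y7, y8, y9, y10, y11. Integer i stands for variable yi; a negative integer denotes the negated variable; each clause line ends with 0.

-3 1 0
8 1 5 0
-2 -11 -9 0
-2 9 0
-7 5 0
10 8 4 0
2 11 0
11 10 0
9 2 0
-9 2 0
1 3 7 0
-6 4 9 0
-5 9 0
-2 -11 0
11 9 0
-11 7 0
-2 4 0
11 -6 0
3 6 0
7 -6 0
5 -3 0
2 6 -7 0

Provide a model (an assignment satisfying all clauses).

y1=1, y2=1, y3=1, y4=1, y5=1, y6=0, y7=0, y8=1, y9=1, y10=1, y11=0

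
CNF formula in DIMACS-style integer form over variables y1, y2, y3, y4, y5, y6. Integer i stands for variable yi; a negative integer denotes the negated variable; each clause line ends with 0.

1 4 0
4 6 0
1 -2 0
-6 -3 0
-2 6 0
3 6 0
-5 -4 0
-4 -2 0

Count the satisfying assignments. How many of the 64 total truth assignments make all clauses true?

Satisfying assignments:
  y1=0 y2=0 y3=0 y4=1 y5=0 y6=1
  y1=0 y2=0 y3=1 y4=1 y5=0 y6=0
  y1=1 y2=0 y3=0 y4=0 y5=0 y6=1
  y1=1 y2=0 y3=0 y4=0 y5=1 y6=1
  y1=1 y2=0 y3=0 y4=1 y5=0 y6=1
  y1=1 y2=0 y3=1 y4=1 y5=0 y6=0
  y1=1 y2=1 y3=0 y4=0 y5=0 y6=1
  y1=1 y2=1 y3=0 y4=0 y5=1 y6=1
That's 8 in total.

8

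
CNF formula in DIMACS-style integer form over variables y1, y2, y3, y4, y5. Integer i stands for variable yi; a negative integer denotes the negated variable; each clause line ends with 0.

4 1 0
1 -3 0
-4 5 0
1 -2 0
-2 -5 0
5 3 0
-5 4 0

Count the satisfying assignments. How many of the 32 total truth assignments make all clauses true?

The models are:
  y1=0 y2=0 y3=0 y4=1 y5=1
  y1=1 y2=0 y3=0 y4=1 y5=1
  y1=1 y2=0 y3=1 y4=0 y5=0
  y1=1 y2=0 y3=1 y4=1 y5=1
  y1=1 y2=1 y3=1 y4=0 y5=0
That's 5 in total.

5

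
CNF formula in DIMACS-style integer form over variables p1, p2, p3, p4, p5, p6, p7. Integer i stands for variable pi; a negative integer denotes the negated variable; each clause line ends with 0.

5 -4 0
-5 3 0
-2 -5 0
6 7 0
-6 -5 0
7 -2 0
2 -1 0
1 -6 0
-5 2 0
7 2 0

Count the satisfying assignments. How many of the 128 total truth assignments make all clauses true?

8

Case analysis on p2 and p5:
  p2=T, p5=T: a clause becomes empty — 0.
  p2=T, p5=F: p3 free; 3 ways for (p1,p4,p6,p7) × 2^1 = 6.
  p2=F, p5=T: a clause becomes empty — 0.
  p2=F, p5=F: remaining (p1,p3,p4,p6,p7) ∈ {(F,F,F,F,T); (F,T,F,F,T)} — 2.
Total: 0 + 6 + 0 + 2 = 8.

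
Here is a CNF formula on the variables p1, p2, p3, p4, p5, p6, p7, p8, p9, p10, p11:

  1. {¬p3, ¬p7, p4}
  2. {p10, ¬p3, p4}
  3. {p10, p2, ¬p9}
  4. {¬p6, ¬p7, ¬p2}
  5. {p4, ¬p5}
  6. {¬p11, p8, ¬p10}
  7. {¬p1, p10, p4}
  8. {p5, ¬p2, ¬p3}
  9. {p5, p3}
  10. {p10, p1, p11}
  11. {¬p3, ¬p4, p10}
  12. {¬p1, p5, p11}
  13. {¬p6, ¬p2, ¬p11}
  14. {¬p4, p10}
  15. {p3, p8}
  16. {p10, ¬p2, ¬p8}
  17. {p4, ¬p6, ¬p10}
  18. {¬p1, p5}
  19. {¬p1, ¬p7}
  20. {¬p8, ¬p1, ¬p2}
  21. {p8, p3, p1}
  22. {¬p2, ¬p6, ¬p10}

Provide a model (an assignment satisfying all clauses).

p1=F, p2=F, p3=T, p4=T, p5=T, p6=F, p7=T, p8=F, p9=F, p10=T, p11=F

Check each clause:
  1. {¬p7, ¬p3, p4} — p4 is true.
  2. {¬p3, p10, p4} — p10 is true.
  3. {p10, p2, ¬p9} — p10 is true.
  4. {¬p7, ¬p6, ¬p2} — ¬p6 is true.
  5. {¬p5, p4} — p4 is true.
  6. {¬p11, p8, ¬p10} — ¬p11 is true.
  7. {¬p1, p10, p4} — p10 is true.
  8. {¬p3, ¬p2, p5} — p5 is true.
  9. {p5, p3} — p3 is true.
  10. {p1, p11, p10} — p10 is true.
  11. {¬p4, ¬p3, p10} — p10 is true.
  12. {p5, p11, ¬p1} — p5 is true.
  13. {¬p6, ¬p2, ¬p11} — ¬p6 is true.
  14. {¬p4, p10} — p10 is true.
  15. {p8, p3} — p3 is true.
  16. {p10, ¬p8, ¬p2} — ¬p8 is true.
  17. {p4, ¬p10, ¬p6} — ¬p6 is true.
  18. {p5, ¬p1} — p5 is true.
  19. {¬p7, ¬p1} — ¬p1 is true.
  20. {¬p1, ¬p2, ¬p8} — ¬p8 is true.
  21. {p3, p1, p8} — p3 is true.
  22. {¬p6, ¬p10, ¬p2} — ¬p6 is true.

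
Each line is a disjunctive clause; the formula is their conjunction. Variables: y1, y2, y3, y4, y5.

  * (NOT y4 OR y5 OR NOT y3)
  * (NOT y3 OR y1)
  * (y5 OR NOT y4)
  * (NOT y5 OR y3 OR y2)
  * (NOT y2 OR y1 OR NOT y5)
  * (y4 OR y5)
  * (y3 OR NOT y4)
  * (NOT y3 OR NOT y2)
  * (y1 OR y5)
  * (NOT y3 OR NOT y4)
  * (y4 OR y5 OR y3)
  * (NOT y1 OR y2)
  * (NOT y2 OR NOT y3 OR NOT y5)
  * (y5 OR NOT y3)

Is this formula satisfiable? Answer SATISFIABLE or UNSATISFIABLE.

Try y1 = True.
  then y2 is forced to True.
  then y3 is forced to False.
  then y4 is forced to False.
  then y5 is forced to True.
Every clause has at least one true literal under this assignment.
So y1 = T, y2 = T, y3 = F, y4 = F, y5 = T is a satisfying assignment.

SATISFIABLE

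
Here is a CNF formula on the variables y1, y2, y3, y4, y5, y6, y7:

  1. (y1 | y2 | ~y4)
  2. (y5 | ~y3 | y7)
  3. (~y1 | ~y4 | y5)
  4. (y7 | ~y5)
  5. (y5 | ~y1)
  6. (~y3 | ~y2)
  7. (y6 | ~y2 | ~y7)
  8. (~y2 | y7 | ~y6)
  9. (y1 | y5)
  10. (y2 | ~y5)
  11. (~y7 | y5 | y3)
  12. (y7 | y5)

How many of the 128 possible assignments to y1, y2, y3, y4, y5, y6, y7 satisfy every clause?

4

Satisfying assignments:
  y1=F y2=T y3=F y4=F y5=T y6=T y7=T
  y1=F y2=T y3=F y4=T y5=T y6=T y7=T
  y1=T y2=T y3=F y4=F y5=T y6=T y7=T
  y1=T y2=T y3=F y4=T y5=T y6=T y7=T
That's 4 in total.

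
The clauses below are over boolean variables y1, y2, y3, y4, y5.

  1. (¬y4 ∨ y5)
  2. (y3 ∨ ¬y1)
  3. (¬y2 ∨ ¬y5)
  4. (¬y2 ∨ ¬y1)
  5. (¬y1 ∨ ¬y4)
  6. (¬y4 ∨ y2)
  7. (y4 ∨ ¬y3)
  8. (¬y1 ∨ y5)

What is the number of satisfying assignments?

The models are:
  y1=0 y2=0 y3=0 y4=0 y5=0
  y1=0 y2=0 y3=0 y4=0 y5=1
  y1=0 y2=1 y3=0 y4=0 y5=0
That's 3 in total.

3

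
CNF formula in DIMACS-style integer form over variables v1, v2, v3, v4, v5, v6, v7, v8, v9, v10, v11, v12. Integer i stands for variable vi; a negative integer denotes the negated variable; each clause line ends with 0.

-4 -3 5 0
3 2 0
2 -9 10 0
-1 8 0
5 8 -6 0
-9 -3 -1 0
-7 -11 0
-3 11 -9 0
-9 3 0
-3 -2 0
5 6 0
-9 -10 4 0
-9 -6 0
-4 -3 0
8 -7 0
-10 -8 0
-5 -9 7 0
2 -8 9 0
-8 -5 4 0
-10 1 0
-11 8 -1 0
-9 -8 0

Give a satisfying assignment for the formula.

v1 = F, v2 = T, v3 = F, v4 = T, v5 = F, v6 = T, v7 = F, v8 = T, v9 = F, v10 = F, v11 = F, v12 = T

Set v1 = False and propagate.
  then v10 is forced to False.
Set v2 = True and propagate.
  then v3 is forced to False.
  then v9 is forced to False.
For the remaining variables, v4 = True, v5 = False, v6 = True, v7 = False, v8 = True, v11 = False, v12 = True works.
Check each clause:
  1. {v5, ¬v4, ¬v3} — ¬v3 is true.
  2. {v2, v3} — v2 is true.
  3. {¬v9, v10, v2} — v2 is true.
  4. {¬v1, v8} — v8 is true.
  5. {v8, v5, ¬v6} — v8 is true.
  6. {¬v9, ¬v1, ¬v3} — ¬v3 is true.
  7. {¬v11, ¬v7} — ¬v7 is true.
  8. {¬v3, v11, ¬v9} — ¬v3 is true.
  9. {¬v9, v3} — ¬v9 is true.
  10. {¬v2, ¬v3} — ¬v3 is true.
  11. {v6, v5} — v6 is true.
  12. {¬v9, v4, ¬v10} — v4 is true.
  13. {¬v9, ¬v6} — ¬v9 is true.
  14. {¬v3, ¬v4} — ¬v3 is true.
  15. {v8, ¬v7} — v8 is true.
  16. {¬v10, ¬v8} — ¬v10 is true.
  17. {¬v9, ¬v5, v7} — ¬v5 is true.
  18. {v2, v9, ¬v8} — v2 is true.
  19. {v4, ¬v8, ¬v5} — ¬v5 is true.
  20. {v1, ¬v10} — ¬v10 is true.
  21. {¬v1, v8, ¬v11} — v8 is true.
  22. {¬v9, ¬v8} — ¬v9 is true.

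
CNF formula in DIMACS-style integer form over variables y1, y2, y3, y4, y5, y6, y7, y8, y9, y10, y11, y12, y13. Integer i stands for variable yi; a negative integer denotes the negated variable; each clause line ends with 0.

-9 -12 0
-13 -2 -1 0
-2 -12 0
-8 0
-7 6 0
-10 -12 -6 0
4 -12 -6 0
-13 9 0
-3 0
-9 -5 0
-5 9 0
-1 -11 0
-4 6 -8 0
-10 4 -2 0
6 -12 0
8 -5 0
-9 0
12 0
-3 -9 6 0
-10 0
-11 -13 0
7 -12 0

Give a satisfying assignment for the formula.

y1 = F, y2 = F, y3 = F, y4 = T, y5 = F, y6 = T, y7 = T, y8 = F, y9 = F, y10 = F, y11 = T, y12 = T, y13 = F

Check each clause:
  1. (NOT y9 OR NOT y12) — NOT y9 is true.
  2. (NOT y1 OR NOT y2 OR NOT y13) — NOT y13 is true.
  3. (NOT y2 OR NOT y12) — NOT y2 is true.
  4. (NOT y8) — NOT y8 is true.
  5. (y6 OR NOT y7) — y6 is true.
  6. (NOT y6 OR NOT y10 OR NOT y12) — NOT y10 is true.
  7. (y4 OR NOT y6 OR NOT y12) — y4 is true.
  8. (y9 OR NOT y13) — NOT y13 is true.
  9. (NOT y3) — NOT y3 is true.
  10. (NOT y5 OR NOT y9) — NOT y5 is true.
  11. (NOT y5 OR y9) — NOT y5 is true.
  12. (NOT y11 OR NOT y1) — NOT y1 is true.
  13. (NOT y8 OR y6 OR NOT y4) — NOT y8 is true.
  14. (y4 OR NOT y10 OR NOT y2) — y4 is true.
  15. (NOT y12 OR y6) — y6 is true.
  16. (y8 OR NOT y5) — NOT y5 is true.
  17. (NOT y9) — NOT y9 is true.
  18. (y12) — y12 is true.
  19. (NOT y3 OR NOT y9 OR y6) — NOT y3 is true.
  20. (NOT y10) — NOT y10 is true.
  21. (NOT y13 OR NOT y11) — NOT y13 is true.
  22. (y7 OR NOT y12) — y7 is true.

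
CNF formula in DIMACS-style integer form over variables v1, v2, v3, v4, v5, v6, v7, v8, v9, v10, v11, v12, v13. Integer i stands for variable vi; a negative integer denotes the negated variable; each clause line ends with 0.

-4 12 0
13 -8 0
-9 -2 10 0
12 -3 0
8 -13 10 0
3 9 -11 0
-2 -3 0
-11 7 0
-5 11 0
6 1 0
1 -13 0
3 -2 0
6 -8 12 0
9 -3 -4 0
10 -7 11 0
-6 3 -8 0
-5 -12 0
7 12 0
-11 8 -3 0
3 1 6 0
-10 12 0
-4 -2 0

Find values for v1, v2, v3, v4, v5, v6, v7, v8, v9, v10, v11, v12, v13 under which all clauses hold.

v1=True, v2=False, v3=True, v4=False, v5=False, v6=True, v7=False, v8=False, v9=False, v10=True, v11=False, v12=True, v13=False

Check each clause:
  1. {v12, ¬v4} — v12 is true.
  2. {¬v8, v13} — ¬v8 is true.
  3. {¬v9, ¬v2, v10} — v10 is true.
  4. {¬v3, v12} — v12 is true.
  5. {v10, v8, ¬v13} — v10 is true.
  6. {v9, v3, ¬v11} — v3 is true.
  7. {¬v3, ¬v2} — ¬v2 is true.
  8. {¬v11, v7} — ¬v11 is true.
  9. {¬v5, v11} — ¬v5 is true.
  10. {v6, v1} — v1 is true.
  11. {v1, ¬v13} — v1 is true.
  12. {v3, ¬v2} — v3 is true.
  13. {¬v8, v12, v6} — ¬v8 is true.
  14. {¬v4, ¬v3, v9} — ¬v4 is true.
  15. {v11, ¬v7, v10} — ¬v7 is true.
  16. {¬v8, v3, ¬v6} — ¬v8 is true.
  17. {¬v5, ¬v12} — ¬v5 is true.
  18. {v12, v7} — v12 is true.
  19. {¬v3, ¬v11, v8} — ¬v11 is true.
  20. {v6, v3, v1} — v1 is true.
  21. {¬v10, v12} — v12 is true.
  22. {¬v2, ¬v4} — ¬v4 is true.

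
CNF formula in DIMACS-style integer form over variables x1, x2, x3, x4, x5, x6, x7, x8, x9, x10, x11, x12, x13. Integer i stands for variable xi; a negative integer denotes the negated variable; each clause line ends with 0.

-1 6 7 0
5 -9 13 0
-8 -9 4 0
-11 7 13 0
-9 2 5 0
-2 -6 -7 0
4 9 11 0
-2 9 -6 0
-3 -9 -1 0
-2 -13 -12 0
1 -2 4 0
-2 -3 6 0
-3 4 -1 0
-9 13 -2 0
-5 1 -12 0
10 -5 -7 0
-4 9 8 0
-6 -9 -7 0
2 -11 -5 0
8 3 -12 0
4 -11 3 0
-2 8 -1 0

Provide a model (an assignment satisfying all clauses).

x1=T, x2=F, x3=F, x4=T, x5=F, x6=T, x7=F, x8=T, x9=F, x10=F, x11=T, x12=F, x13=T

Check each clause:
  1. {¬x1, x6, x7} — x6 is true.
  2. {x5, ¬x9, x13} — x13 is true.
  3. {¬x9, x4, ¬x8} — x4 is true.
  4. {x13, ¬x11, x7} — x13 is true.
  5. {x2, x5, ¬x9} — ¬x9 is true.
  6. {¬x7, ¬x6, ¬x2} — ¬x7 is true.
  7. {x4, x11, x9} — x11 is true.
  8. {¬x2, ¬x6, x9} — ¬x2 is true.
  9. {¬x9, ¬x3, ¬x1} — ¬x3 is true.
  10. {¬x2, ¬x13, ¬x12} — ¬x12 is true.
  11. {x4, ¬x2, x1} — x1 is true.
  12. {x6, ¬x3, ¬x2} — ¬x3 is true.
  13. {¬x1, ¬x3, x4} — x4 is true.
  14. {¬x9, ¬x2, x13} — x13 is true.
  15. {¬x12, ¬x5, x1} — x1 is true.
  16. {¬x5, x10, ¬x7} — ¬x7 is true.
  17. {x9, ¬x4, x8} — x8 is true.
  18. {¬x9, ¬x6, ¬x7} — ¬x7 is true.
  19. {¬x11, ¬x5, x2} — ¬x5 is true.
  20. {¬x12, x8, x3} — x8 is true.
  21. {¬x11, x3, x4} — x4 is true.
  22. {¬x2, x8, ¬x1} — x8 is true.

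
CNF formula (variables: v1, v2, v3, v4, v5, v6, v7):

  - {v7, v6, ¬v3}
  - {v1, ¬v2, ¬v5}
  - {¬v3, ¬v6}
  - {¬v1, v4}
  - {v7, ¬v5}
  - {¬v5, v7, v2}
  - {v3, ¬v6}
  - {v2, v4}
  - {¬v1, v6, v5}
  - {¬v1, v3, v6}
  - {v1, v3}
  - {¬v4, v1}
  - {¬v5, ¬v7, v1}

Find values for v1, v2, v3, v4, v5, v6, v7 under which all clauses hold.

v1 = True  v2 = False  v3 = True  v4 = True  v5 = True  v6 = False  v7 = True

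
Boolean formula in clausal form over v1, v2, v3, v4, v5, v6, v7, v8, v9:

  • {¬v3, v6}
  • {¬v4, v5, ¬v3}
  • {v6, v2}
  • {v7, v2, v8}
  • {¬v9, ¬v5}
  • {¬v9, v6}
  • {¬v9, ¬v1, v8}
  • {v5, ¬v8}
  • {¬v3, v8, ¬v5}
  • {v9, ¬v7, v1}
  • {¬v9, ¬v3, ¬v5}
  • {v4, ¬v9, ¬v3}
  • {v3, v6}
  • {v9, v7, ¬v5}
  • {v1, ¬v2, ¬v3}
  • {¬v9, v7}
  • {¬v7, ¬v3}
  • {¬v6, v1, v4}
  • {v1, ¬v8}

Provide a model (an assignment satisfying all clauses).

v1=1, v2=1, v3=0, v4=1, v5=0, v6=1, v7=0, v8=0, v9=0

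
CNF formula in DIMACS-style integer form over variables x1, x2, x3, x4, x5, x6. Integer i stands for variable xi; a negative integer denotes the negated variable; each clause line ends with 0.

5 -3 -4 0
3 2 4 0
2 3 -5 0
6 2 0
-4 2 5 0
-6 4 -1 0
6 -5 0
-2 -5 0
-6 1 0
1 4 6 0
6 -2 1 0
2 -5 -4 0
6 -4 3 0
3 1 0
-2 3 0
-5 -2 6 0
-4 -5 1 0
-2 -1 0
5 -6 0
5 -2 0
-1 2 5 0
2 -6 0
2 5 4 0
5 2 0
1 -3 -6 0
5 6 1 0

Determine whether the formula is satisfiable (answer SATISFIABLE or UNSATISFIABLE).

UNSATISFIABLE

x2 = True:
  propagation gives x5=False; an empty clause results — contradiction.
x2 = False:
  propagation gives x6=True; an empty clause results — contradiction.
Every branch closes, so no satisfying assignment exists.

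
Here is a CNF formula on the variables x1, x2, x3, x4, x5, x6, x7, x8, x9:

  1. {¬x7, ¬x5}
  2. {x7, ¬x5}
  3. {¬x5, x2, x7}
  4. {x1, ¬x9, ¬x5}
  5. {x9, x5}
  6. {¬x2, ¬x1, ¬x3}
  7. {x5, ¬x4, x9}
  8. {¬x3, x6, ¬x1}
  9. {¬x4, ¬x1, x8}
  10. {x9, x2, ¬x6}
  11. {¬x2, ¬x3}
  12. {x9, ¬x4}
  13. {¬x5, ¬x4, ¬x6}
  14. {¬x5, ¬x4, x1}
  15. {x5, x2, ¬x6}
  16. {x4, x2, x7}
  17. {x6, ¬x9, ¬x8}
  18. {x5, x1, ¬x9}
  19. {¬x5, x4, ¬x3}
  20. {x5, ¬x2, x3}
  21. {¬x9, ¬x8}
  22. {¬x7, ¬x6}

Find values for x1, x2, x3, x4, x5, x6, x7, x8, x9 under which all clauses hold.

x1 = True  x2 = False  x3 = False  x4 = False  x5 = False  x6 = False  x7 = True  x8 = False  x9 = True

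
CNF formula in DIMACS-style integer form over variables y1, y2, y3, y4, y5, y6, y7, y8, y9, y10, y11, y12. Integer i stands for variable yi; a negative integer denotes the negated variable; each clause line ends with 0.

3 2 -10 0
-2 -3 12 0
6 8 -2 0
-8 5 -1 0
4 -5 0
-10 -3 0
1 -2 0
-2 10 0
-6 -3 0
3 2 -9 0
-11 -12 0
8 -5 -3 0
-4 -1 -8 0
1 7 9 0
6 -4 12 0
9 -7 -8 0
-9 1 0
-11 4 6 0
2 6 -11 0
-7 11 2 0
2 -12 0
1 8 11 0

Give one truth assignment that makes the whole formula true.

y1=True  y2=True  y3=False  y4=True  y5=False  y6=True  y7=True  y8=False  y9=False  y10=True  y11=False  y12=False

Set y1 = True and propagate.
Branch on y2: take y2 = True.
  then y10 is forced to True.
  then y3 is forced to False.
Try y4 = True.
  then y8 is forced to False.
  then y6 is forced to True.
The remaining clauses are satisfied by y5 = False, y7 = True, y9 = False, y11 = False, y12 = False.
Every clause has at least one true literal under this assignment.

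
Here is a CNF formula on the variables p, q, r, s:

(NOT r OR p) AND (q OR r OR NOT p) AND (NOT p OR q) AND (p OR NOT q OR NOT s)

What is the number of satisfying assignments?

Satisfying assignments:
  p=0 q=0 r=0 s=0
  p=0 q=0 r=0 s=1
  p=0 q=1 r=0 s=0
  p=1 q=1 r=0 s=0
  p=1 q=1 r=0 s=1
  p=1 q=1 r=1 s=0
  p=1 q=1 r=1 s=1
That's 7 in total.

7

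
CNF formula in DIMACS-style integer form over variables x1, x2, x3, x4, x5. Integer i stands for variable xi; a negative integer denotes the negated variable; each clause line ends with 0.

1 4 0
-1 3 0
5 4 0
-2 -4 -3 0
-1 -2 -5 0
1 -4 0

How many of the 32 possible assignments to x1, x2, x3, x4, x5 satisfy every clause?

3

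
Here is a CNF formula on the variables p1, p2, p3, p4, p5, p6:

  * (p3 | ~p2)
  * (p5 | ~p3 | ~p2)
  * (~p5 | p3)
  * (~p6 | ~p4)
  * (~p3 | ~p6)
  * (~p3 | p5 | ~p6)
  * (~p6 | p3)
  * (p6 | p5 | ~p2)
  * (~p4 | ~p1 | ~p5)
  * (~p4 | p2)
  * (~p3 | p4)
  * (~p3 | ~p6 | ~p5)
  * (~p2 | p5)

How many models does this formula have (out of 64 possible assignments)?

Satisfying assignments:
  p1=0 p2=0 p3=0 p4=0 p5=0 p6=0
  p1=0 p2=1 p3=1 p4=1 p5=1 p6=0
  p1=1 p2=0 p3=0 p4=0 p5=0 p6=0
That's 3 in total.

3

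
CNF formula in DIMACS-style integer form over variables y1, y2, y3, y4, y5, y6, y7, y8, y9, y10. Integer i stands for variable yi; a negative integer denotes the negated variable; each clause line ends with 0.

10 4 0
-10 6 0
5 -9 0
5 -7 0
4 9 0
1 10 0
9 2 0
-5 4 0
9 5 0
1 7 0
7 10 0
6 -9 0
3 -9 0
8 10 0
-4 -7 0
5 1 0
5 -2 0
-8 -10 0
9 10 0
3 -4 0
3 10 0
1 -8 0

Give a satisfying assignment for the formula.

y1 occurs only positively in the remaining clauses — set y1 = True.
Pure literal: y3 appears only positively; assign y3 = True.
Branch on y2: take y2 = True.
  then y5 is forced to True.
  then y4 is forced to True.
  then y7 is forced to False.
  then y10 is forced to True.
  then y6 is forced to True.
  then y8 is forced to False.
y9 is now unconstrained; take y9 = False.
Check each clause:
  1. (y4 OR y10) — y10 is true.
  2. (y6 OR NOT y10) — y6 is true.
  3. (NOT y9 OR y5) — y5 is true.
  4. (y5 OR NOT y7) — NOT y7 is true.
  5. (y9 OR y4) — y4 is true.
  6. (y10 OR y1) — y1 is true.
  7. (y9 OR y2) — y2 is true.
  8. (y4 OR NOT y5) — y4 is true.
  9. (y5 OR y9) — y5 is true.
  10. (y7 OR y1) — y1 is true.
  11. (y7 OR y10) — y10 is true.
  12. (NOT y9 OR y6) — y6 is true.
  13. (y3 OR NOT y9) — y3 is true.
  14. (y8 OR y10) — y10 is true.
  15. (NOT y4 OR NOT y7) — NOT y7 is true.
  16. (y5 OR y1) — y1 is true.
  17. (NOT y2 OR y5) — y5 is true.
  18. (NOT y8 OR NOT y10) — NOT y8 is true.
  19. (y9 OR y10) — y10 is true.
  20. (y3 OR NOT y4) — y3 is true.
  21. (y3 OR y10) — y10 is true.
  22. (NOT y8 OR y1) — NOT y8 is true.

y1 = True  y2 = True  y3 = True  y4 = True  y5 = True  y6 = True  y7 = False  y8 = False  y9 = False  y10 = True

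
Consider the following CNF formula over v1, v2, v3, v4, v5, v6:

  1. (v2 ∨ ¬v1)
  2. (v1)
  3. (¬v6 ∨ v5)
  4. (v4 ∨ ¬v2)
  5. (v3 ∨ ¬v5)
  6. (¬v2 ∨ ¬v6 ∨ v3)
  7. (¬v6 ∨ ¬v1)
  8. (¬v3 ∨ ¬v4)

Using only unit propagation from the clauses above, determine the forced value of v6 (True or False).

False

(v1) is a unit clause: v1 = True.
(¬v1 ∨ v2): since v1 = True, the clause reduces to (v2). v2 = True.
In (v4 ∨ ¬v2), ¬v2 is now false; v4 must hold, so v4 = True.
(¬v6 ∨ ¬v1): since v1 = True, the clause reduces to (¬v6). v6 = False.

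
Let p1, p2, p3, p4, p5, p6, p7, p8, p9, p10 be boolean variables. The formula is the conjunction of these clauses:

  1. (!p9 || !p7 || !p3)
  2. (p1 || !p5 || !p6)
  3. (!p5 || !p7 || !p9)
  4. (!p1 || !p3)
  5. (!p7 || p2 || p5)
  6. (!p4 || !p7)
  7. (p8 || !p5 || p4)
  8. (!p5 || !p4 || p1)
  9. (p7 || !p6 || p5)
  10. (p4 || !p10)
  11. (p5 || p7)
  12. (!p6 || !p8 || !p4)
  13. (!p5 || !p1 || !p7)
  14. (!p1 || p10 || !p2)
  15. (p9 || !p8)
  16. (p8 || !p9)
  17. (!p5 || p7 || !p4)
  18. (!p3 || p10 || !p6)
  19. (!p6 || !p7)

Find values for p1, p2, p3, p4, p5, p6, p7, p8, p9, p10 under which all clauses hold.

p1=True, p2=False, p3=False, p4=False, p5=True, p6=False, p7=False, p8=True, p9=True, p10=False

Check each clause:
  1. (!p3 || !p9 || !p7) — !p7 is true.
  2. (!p6 || p1 || !p5) — p1 is true.
  3. (!p5 || !p7 || !p9) — !p7 is true.
  4. (!p1 || !p3) — !p3 is true.
  5. (p2 || !p7 || p5) — !p7 is true.
  6. (!p4 || !p7) — !p7 is true.
  7. (p8 || !p5 || p4) — p8 is true.
  8. (p1 || !p5 || !p4) — p1 is true.
  9. (!p6 || p5 || p7) — !p6 is true.
  10. (!p10 || p4) — !p10 is true.
  11. (p5 || p7) — p5 is true.
  12. (!p8 || !p6 || !p4) — !p6 is true.
  13. (!p1 || !p5 || !p7) — !p7 is true.
  14. (p10 || !p2 || !p1) — !p2 is true.
  15. (p9 || !p8) — p9 is true.
  16. (!p9 || p8) — p8 is true.
  17. (!p4 || !p5 || p7) — !p4 is true.
  18. (p10 || !p3 || !p6) — !p6 is true.
  19. (!p6 || !p7) — !p7 is true.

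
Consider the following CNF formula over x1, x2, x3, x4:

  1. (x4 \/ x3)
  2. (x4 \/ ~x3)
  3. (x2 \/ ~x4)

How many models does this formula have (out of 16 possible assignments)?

4

Satisfying assignments:
  x1=F x2=T x3=F x4=T
  x1=F x2=T x3=T x4=T
  x1=T x2=T x3=F x4=T
  x1=T x2=T x3=T x4=T
Count: 4.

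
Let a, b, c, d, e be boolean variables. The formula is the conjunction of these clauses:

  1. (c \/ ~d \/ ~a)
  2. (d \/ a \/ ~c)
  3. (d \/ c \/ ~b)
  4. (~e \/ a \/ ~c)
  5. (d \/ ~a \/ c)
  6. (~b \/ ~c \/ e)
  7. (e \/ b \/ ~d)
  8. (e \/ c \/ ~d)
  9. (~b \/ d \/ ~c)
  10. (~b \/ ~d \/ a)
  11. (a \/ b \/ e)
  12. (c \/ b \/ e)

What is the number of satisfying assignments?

Satisfying assignments:
  a=F b=F c=F d=F e=T
  a=F b=F c=F d=T e=T
  a=T b=F c=T d=F e=F
  a=T b=F c=T d=F e=T
  a=T b=F c=T d=T e=T
  a=T b=T c=T d=T e=T
That's 6 in total.

6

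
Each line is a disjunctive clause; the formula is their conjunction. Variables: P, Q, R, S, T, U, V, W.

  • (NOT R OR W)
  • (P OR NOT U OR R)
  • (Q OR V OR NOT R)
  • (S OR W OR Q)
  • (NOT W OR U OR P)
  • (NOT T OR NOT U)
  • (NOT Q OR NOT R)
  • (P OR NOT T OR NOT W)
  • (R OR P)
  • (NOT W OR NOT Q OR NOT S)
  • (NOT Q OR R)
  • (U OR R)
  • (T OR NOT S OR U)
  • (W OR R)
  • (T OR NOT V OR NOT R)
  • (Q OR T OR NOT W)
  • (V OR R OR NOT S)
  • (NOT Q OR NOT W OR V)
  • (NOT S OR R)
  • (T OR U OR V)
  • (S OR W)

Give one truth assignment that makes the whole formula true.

P = True, Q = False, R = True, S = False, T = True, U = False, V = True, W = True

Check each clause:
  1. (NOT R OR W) — W is true.
  2. (R OR NOT U OR P) — P is true.
  3. (NOT R OR Q OR V) — V is true.
  4. (W OR Q OR S) — W is true.
  5. (P OR NOT W OR U) — P is true.
  6. (NOT U OR NOT T) — NOT U is true.
  7. (NOT R OR NOT Q) — NOT Q is true.
  8. (P OR NOT T OR NOT W) — P is true.
  9. (R OR P) — P is true.
  10. (NOT W OR NOT S OR NOT Q) — NOT S is true.
  11. (NOT Q OR R) — R is true.
  12. (R OR U) — R is true.
  13. (U OR T OR NOT S) — NOT S is true.
  14. (R OR W) — W is true.
  15. (NOT R OR NOT V OR T) — T is true.
  16. (T OR Q OR NOT W) — T is true.
  17. (R OR NOT S OR V) — R is true.
  18. (NOT W OR V OR NOT Q) — NOT Q is true.
  19. (R OR NOT S) — R is true.
  20. (U OR V OR T) — T is true.
  21. (S OR W) — W is true.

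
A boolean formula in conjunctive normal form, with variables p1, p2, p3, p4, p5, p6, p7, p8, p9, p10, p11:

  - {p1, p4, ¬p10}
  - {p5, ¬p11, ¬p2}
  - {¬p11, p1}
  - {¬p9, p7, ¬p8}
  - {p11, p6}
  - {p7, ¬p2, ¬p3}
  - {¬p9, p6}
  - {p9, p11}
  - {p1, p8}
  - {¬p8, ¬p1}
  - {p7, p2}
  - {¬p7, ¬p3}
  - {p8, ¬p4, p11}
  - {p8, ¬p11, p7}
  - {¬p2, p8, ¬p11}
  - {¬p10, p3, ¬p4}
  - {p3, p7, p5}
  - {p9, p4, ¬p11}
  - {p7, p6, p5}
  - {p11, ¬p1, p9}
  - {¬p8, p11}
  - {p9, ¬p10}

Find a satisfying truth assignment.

p1 = T, p2 = F, p3 = F, p4 = T, p5 = T, p6 = F, p7 = T, p8 = F, p9 = F, p10 = F, p11 = T

Check each clause:
  1. {p1, ¬p10, p4} — p1 is true.
  2. {p5, ¬p2, ¬p11} — p5 is true.
  3. {p1, ¬p11} — p1 is true.
  4. {¬p9, ¬p8, p7} — ¬p8 is true.
  5. {p6, p11} — p11 is true.
  6. {¬p2, p7, ¬p3} — ¬p3 is true.
  7. {¬p9, p6} — ¬p9 is true.
  8. {p11, p9} — p11 is true.
  9. {p8, p1} — p1 is true.
  10. {¬p8, ¬p1} — ¬p8 is true.
  11. {p7, p2} — p7 is true.
  12. {¬p3, ¬p7} — ¬p3 is true.
  13. {p11, p8, ¬p4} — p11 is true.
  14. {p8, p7, ¬p11} — p7 is true.
  15. {¬p11, ¬p2, p8} — ¬p2 is true.
  16. {¬p4, ¬p10, p3} — ¬p10 is true.
  17. {p7, p5, p3} — p5 is true.
  18. {p4, p9, ¬p11} — p4 is true.
  19. {p7, p6, p5} — p5 is true.
  20. {p9, p11, ¬p1} — p11 is true.
  21. {¬p8, p11} — ¬p8 is true.
  22. {¬p10, p9} — ¬p10 is true.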